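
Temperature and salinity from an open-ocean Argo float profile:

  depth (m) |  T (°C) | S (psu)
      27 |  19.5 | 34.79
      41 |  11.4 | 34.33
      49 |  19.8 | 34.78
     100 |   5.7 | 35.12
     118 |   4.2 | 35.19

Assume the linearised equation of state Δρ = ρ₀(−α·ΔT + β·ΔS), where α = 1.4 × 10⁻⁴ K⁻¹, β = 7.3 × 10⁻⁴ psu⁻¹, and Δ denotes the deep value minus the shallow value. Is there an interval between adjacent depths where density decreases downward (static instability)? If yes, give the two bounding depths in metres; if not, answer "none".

Evaluate Δρ/ρ₀ = −αΔT + βΔS across each adjacent pair:
  27–41 m: −αΔT+βΔS = −(1.4 × 10⁻⁴)(-8.1)+(7.3 × 10⁻⁴)(-0.46) = 8.0 × 10⁻⁴ → stable
  41–49 m: −αΔT+βΔS = −(1.4 × 10⁻⁴)(+8.4)+(7.3 × 10⁻⁴)(+0.45) = -8.5 × 10⁻⁴ → UNSTABLE
  49–100 m: −αΔT+βΔS = −(1.4 × 10⁻⁴)(-14.1)+(7.3 × 10⁻⁴)(+0.34) = 2.2 × 10⁻³ → stable
  100–118 m: −αΔT+βΔS = −(1.4 × 10⁻⁴)(-1.5)+(7.3 × 10⁻⁴)(+0.07) = 2.6 × 10⁻⁴ → stable
The 41–49 m interval has Δρ < 0: lighter water underlies denser water.

41–49 m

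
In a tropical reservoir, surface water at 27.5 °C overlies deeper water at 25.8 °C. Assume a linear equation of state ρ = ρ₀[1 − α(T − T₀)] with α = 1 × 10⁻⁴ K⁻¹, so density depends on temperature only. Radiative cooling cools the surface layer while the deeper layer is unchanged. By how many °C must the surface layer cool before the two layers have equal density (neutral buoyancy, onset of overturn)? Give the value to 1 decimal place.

1.7 °C

With temperature the only control, equal density requires T_surf′ = T_deep.
T_surf′ = 25.8 °C.
Cooling required: 27.5 − 25.8 = 1.7 °C.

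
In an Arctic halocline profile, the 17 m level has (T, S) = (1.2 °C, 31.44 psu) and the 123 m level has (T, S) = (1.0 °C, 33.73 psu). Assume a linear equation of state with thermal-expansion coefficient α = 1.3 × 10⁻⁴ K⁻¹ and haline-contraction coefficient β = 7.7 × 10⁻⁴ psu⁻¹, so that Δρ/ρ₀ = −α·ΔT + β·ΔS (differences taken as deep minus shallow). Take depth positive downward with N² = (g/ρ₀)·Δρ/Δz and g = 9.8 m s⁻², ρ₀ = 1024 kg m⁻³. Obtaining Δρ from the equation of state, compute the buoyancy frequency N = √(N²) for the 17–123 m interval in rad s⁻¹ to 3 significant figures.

0.0129 rad s⁻¹

ΔT = -0.2 K, ΔS = +2.29 psu (deep − shallow).
Δρ/ρ₀ = −αΔT + βΔS = 2.60 × 10⁻⁵ + 1.7633 × 10⁻³ = 1.7893 × 10⁻³, so Δρ ≈ 1.832 kg m⁻³.
N² = (g/ρ₀)·Δρ/Δz = g·(Δρ/ρ₀)/Δz = 9.8 × 1.7893 × 10⁻³ / 106 = 1.6543 × 10⁻⁴ s⁻².
N = √(1.6543 × 10⁻⁴) = 0.012862 rad s⁻¹ ≈ 0.0129 rad s⁻¹.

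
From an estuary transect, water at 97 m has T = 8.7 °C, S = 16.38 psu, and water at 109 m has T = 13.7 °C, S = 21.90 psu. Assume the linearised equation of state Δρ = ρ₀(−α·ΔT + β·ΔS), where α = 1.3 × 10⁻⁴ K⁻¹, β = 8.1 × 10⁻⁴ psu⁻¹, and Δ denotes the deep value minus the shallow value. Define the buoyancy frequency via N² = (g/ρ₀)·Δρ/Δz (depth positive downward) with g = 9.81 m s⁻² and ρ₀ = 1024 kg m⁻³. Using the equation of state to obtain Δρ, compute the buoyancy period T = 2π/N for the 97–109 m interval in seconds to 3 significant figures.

ΔT = +5.0 K, ΔS = +5.52 psu (deep − shallow).
Δρ/ρ₀ = −αΔT + βΔS = -6.50 × 10⁻⁴ + 4.4712 × 10⁻³ = 3.8212 × 10⁻³, so Δρ ≈ 3.913 kg m⁻³.
N² = (g/ρ₀)·Δρ/Δz = g·(Δρ/ρ₀)/Δz = 9.81 × 3.8212 × 10⁻³ / 12 = 3.1238 × 10⁻³ s⁻².
N = √(3.1238 × 10⁻³) = 0.055891 rad s⁻¹ → T = 2π/N = 112.42 s ≈ 112 s.

112 s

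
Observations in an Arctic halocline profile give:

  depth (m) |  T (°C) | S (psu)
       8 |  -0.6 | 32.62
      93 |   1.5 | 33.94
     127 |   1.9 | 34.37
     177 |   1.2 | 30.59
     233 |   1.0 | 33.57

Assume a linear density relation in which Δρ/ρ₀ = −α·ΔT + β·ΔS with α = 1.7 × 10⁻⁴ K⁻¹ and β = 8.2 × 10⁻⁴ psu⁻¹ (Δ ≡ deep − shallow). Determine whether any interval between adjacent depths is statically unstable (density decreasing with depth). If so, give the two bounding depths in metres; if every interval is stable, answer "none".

Evaluate Δρ/ρ₀ = −αΔT + βΔS across each adjacent pair:
  8–93 m: −αΔT+βΔS = −(1.7 × 10⁻⁴)(+2.1)+(8.2 × 10⁻⁴)(+1.32) = 7.3 × 10⁻⁴ → stable
  93–127 m: −αΔT+βΔS = −(1.7 × 10⁻⁴)(+0.4)+(8.2 × 10⁻⁴)(+0.43) = 2.8 × 10⁻⁴ → stable
  127–177 m: −αΔT+βΔS = −(1.7 × 10⁻⁴)(-0.7)+(8.2 × 10⁻⁴)(-3.78) = -3.0 × 10⁻³ → UNSTABLE
  177–233 m: −αΔT+βΔS = −(1.7 × 10⁻⁴)(-0.2)+(8.2 × 10⁻⁴)(+2.98) = 2.5 × 10⁻³ → stable
The 127–177 m interval has Δρ < 0: lighter water underlies denser water.

127–177 m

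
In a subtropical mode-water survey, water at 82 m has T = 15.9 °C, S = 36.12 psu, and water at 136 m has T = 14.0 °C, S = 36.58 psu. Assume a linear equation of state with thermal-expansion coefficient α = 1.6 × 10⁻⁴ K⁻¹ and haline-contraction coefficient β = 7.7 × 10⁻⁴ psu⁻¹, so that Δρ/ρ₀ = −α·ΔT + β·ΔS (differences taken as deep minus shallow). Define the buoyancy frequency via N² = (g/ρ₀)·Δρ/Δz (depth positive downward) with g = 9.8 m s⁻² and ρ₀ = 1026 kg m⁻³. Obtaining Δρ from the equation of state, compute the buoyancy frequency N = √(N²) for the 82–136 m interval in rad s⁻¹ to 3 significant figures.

ΔT = -1.9 K, ΔS = +0.46 psu (deep − shallow).
Δρ/ρ₀ = −αΔT + βΔS = 3.04 × 10⁻⁴ + 3.542 × 10⁻⁴ = 6.582 × 10⁻⁴, so Δρ ≈ 0.6753 kg m⁻³.
N² = (g/ρ₀)·Δρ/Δz = g·(Δρ/ρ₀)/Δz = 9.8 × 6.582 × 10⁻⁴ / 54 = 1.1945 × 10⁻⁴ s⁻².
N = √(1.1945 × 10⁻⁴) = 0.010929 rad s⁻¹ ≈ 0.0109 rad s⁻¹.

0.0109 rad s⁻¹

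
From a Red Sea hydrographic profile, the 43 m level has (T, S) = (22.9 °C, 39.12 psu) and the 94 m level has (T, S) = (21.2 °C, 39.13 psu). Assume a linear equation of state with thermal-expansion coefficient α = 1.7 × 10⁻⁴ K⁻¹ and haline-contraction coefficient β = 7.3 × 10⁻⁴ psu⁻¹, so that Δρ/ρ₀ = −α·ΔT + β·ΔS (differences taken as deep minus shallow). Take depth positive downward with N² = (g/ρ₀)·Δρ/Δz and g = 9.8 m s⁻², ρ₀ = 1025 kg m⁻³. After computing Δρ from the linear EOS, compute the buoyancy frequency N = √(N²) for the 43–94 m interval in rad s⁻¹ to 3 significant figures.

7.55 × 10⁻³ rad s⁻¹

ΔT = -1.7 K, ΔS = +0.01 psu (deep − shallow).
Δρ/ρ₀ = −αΔT + βΔS = 2.89 × 10⁻⁴ + 7.30 × 10⁻⁶ = 2.963 × 10⁻⁴, so Δρ ≈ 0.3037 kg m⁻³.
N² = (g/ρ₀)·Δρ/Δz = g·(Δρ/ρ₀)/Δz = 9.8 × 2.963 × 10⁻⁴ / 51 = 5.6936 × 10⁻⁵ s⁻².
N = √(5.6936 × 10⁻⁵) = 7.5456 × 10⁻³ rad s⁻¹ ≈ 7.55 × 10⁻³ rad s⁻¹.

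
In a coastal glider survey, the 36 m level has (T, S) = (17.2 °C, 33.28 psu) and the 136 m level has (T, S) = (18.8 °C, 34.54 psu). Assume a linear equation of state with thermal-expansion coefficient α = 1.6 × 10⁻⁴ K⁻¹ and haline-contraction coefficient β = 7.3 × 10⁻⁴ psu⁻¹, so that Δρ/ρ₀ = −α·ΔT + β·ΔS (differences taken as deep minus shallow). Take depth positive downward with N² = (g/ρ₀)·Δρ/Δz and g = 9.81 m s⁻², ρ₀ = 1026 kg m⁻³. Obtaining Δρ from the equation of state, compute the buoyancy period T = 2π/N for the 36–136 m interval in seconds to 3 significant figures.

ΔT = +1.6 K, ΔS = +1.26 psu (deep − shallow).
Δρ/ρ₀ = −αΔT + βΔS = -2.56 × 10⁻⁴ + 9.198 × 10⁻⁴ = 6.638 × 10⁻⁴, so Δρ ≈ 0.6811 kg m⁻³.
N² = (g/ρ₀)·Δρ/Δz = g·(Δρ/ρ₀)/Δz = 9.81 × 6.638 × 10⁻⁴ / 100 = 6.5119 × 10⁻⁵ s⁻².
N = √(6.5119 × 10⁻⁵) = 8.0696 × 10⁻³ rad s⁻¹ → T = 2π/N = 778.62 s ≈ 779 s.

779 s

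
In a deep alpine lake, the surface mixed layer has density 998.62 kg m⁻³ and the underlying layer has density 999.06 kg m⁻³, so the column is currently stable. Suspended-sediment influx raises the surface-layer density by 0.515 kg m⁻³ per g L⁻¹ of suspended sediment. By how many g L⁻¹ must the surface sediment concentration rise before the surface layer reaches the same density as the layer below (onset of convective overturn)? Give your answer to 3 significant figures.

0.854 g L⁻¹

Density deficit of the surface layer: 999.06 − 998.62 = 0.44 kg m⁻³.
Required change = 0.44 / 0.515 = 0.854 g L⁻¹.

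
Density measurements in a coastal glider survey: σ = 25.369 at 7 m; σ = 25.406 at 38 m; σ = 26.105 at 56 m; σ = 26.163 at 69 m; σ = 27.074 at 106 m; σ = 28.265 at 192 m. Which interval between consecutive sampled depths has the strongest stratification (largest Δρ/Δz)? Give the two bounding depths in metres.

38–56 m

Compute the density gradient over each adjacent pair:
  7–38 m: Δρ/Δz = 0.037/31 = 1.2 × 10⁻³ kg m⁻⁴
  38–56 m: Δρ/Δz = 0.699/18 = 0.039 kg m⁻⁴
  56–69 m: Δρ/Δz = 0.058/13 = 4.5 × 10⁻³ kg m⁻⁴
  69–106 m: Δρ/Δz = 0.911/37 = 0.025 kg m⁻⁴
  106–192 m: Δρ/Δz = 1.191/86 = 0.014 kg m⁻⁴
The largest gradient is in the 38–56 m interval — the pycnocline.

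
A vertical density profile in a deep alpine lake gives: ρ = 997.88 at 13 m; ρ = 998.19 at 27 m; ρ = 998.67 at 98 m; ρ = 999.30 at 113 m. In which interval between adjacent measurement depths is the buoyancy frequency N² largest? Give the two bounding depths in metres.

Compute the density gradient over each adjacent pair:
  13–27 m: Δρ/Δz = 0.31/14 = 0.022 kg m⁻⁴
  27–98 m: Δρ/Δz = 0.48/71 = 6.8 × 10⁻³ kg m⁻⁴
  98–113 m: Δρ/Δz = 0.63/15 = 0.042 kg m⁻⁴
The largest gradient is in the 98–113 m interval — the pycnocline.

98–113 m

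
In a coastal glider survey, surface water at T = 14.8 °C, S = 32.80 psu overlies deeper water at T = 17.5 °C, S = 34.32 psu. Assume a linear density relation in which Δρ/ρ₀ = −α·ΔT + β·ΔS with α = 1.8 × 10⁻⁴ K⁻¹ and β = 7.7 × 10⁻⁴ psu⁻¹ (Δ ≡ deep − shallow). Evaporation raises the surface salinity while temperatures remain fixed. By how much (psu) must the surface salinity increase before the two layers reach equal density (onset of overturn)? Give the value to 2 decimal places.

0.89 psu

Neutral buoyancy requires −α(T_deep − T_surf) + β(S_deep − S_surf′) = 0.
S_surf′ = S_deep − (α/β)·ΔT = 34.32 − (1.8 × 10⁻⁴/7.7 × 10⁻⁴)·(+2.7) = 33.6888 psu.
Increase required: 33.6888 − 32.80 = 0.8888 psu.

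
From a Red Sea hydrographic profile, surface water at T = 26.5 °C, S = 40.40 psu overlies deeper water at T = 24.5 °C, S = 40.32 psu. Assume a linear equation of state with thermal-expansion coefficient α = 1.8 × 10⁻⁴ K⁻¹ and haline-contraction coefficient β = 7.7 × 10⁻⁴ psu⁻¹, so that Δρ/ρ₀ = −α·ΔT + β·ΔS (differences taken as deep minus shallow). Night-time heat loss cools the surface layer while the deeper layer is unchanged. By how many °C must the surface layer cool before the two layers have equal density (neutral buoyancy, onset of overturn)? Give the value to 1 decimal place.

Neutral buoyancy requires Δρ = 0, i.e. −α(T_deep − T_surf′) + β(S_deep − S_surf) = 0.
T_surf′ = T_deep − (β/α)·ΔS = 24.5 − (7.7 × 10⁻⁴/1.8 × 10⁻⁴)·(-0.08) = 24.842 °C.
Cooling required: 26.5 − (24.842) = 1.658 °C.

1.7 °C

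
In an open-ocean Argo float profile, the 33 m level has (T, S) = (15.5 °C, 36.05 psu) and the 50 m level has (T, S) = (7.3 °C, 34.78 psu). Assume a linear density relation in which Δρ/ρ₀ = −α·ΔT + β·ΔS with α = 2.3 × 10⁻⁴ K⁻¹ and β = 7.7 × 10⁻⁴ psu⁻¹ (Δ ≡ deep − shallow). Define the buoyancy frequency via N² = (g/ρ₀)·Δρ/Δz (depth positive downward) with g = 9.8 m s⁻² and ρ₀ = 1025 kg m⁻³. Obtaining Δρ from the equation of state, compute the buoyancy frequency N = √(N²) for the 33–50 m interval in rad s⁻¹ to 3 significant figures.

ΔT = -8.2 K, ΔS = -1.27 psu (deep − shallow).
Δρ/ρ₀ = −αΔT + βΔS = 1.886 × 10⁻³ − 9.779 × 10⁻⁴ = 9.081 × 10⁻⁴, so Δρ ≈ 0.9308 kg m⁻³.
N² = (g/ρ₀)·Δρ/Δz = g·(Δρ/ρ₀)/Δz = 9.8 × 9.081 × 10⁻⁴ / 17 = 5.2349 × 10⁻⁴ s⁻².
N = √(5.2349 × 10⁻⁴) = 0.022880 rad s⁻¹ ≈ 0.0229 rad s⁻¹.

0.0229 rad s⁻¹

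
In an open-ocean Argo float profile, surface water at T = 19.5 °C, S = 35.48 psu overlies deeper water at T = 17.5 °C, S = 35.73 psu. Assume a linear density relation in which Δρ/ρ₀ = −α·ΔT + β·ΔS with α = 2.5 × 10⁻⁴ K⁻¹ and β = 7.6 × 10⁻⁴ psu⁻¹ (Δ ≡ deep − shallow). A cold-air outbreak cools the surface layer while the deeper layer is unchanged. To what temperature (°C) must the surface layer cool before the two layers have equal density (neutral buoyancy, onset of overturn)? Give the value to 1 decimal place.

Neutral buoyancy requires Δρ = 0, i.e. −α(T_deep − T_surf′) + β(S_deep − S_surf) = 0.
T_surf′ = T_deep − (β/α)·ΔS = 17.5 − (7.6 × 10⁻⁴/2.5 × 10⁻⁴)·(+0.25) = 16.740 °C.
Cooling required: 19.5 − (16.740) = 2.760 °C.

16.7 °C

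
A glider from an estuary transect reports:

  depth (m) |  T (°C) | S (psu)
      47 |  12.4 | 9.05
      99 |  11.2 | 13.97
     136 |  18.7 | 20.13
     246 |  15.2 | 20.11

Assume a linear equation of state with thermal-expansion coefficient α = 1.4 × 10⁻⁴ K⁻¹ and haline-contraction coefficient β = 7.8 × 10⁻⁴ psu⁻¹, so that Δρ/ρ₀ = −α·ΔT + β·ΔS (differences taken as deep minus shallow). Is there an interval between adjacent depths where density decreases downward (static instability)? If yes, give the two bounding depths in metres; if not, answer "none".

none

Evaluate Δρ/ρ₀ = −αΔT + βΔS across each adjacent pair:
  47–99 m: −αΔT+βΔS = −(1.4 × 10⁻⁴)(-1.2)+(7.8 × 10⁻⁴)(+4.92) = 4.0 × 10⁻³ → stable
  99–136 m: −αΔT+βΔS = −(1.4 × 10⁻⁴)(+7.5)+(7.8 × 10⁻⁴)(+6.16) = 3.8 × 10⁻³ → stable
  136–246 m: −αΔT+βΔS = −(1.4 × 10⁻⁴)(-3.5)+(7.8 × 10⁻⁴)(-0.02) = 4.7 × 10⁻⁴ → stable
Every interval has Δρ > 0: the column is stably stratified throughout.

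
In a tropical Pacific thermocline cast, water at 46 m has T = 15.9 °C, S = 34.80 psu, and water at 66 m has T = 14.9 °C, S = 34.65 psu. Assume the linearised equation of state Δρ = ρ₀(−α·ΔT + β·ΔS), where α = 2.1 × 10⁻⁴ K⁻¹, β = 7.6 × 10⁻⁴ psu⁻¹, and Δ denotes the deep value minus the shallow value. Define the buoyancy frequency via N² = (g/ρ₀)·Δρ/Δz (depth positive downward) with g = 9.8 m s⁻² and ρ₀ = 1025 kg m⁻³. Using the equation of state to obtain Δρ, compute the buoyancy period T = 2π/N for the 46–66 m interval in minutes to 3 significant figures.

15.3 min

ΔT = -1.0 K, ΔS = -0.15 psu (deep − shallow).
Δρ/ρ₀ = −αΔT + βΔS = 2.10 × 10⁻⁴ − 1.14 × 10⁻⁴ = 9.60 × 10⁻⁵, so Δρ ≈ 0.09840 kg m⁻³.
N² = (g/ρ₀)·Δρ/Δz = g·(Δρ/ρ₀)/Δz = 9.8 × 9.60 × 10⁻⁵ / 20 = 4.7040 × 10⁻⁵ s⁻².
N = √(4.7040 × 10⁻⁵) = 6.8586 × 10⁻³ rad s⁻¹ → T = 2π/N = 916.10 s = 15.268 min ≈ 15.3 min.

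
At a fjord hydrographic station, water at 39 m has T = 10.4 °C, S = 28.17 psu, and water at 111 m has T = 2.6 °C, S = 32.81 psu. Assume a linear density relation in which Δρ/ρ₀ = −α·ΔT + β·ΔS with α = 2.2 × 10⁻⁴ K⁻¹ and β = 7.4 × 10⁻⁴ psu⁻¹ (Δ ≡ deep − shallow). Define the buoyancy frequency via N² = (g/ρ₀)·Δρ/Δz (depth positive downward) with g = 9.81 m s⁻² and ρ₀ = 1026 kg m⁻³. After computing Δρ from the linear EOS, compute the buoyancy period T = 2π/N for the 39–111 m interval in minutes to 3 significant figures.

3.95 min

ΔT = -7.8 K, ΔS = +4.64 psu (deep − shallow).
Δρ/ρ₀ = −αΔT + βΔS = 1.716 × 10⁻³ + 3.4336 × 10⁻³ = 5.1496 × 10⁻³, so Δρ ≈ 5.283 kg m⁻³.
N² = (g/ρ₀)·Δρ/Δz = g·(Δρ/ρ₀)/Δz = 9.81 × 5.1496 × 10⁻³ / 72 = 7.0163 × 10⁻⁴ s⁻².
N = √(7.0163 × 10⁻⁴) = 0.026488 rad s⁻¹ → T = 2π/N = 237.21 s = 3.9535 min ≈ 3.95 min.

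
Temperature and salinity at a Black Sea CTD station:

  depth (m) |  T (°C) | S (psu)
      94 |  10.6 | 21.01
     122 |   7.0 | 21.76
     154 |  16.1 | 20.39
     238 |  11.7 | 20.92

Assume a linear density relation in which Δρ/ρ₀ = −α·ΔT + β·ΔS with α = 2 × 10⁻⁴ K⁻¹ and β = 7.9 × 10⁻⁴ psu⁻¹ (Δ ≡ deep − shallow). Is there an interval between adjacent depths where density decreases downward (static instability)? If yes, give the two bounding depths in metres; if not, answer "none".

Evaluate Δρ/ρ₀ = −αΔT + βΔS across each adjacent pair:
  94–122 m: −αΔT+βΔS = −(2 × 10⁻⁴)(-3.6)+(7.9 × 10⁻⁴)(+0.75) = 1.3 × 10⁻³ → stable
  122–154 m: −αΔT+βΔS = −(2 × 10⁻⁴)(+9.1)+(7.9 × 10⁻⁴)(-1.37) = -2.9 × 10⁻³ → UNSTABLE
  154–238 m: −αΔT+βΔS = −(2 × 10⁻⁴)(-4.4)+(7.9 × 10⁻⁴)(+0.53) = 1.3 × 10⁻³ → stable
The 122–154 m interval has Δρ < 0: lighter water underlies denser water.

122–154 m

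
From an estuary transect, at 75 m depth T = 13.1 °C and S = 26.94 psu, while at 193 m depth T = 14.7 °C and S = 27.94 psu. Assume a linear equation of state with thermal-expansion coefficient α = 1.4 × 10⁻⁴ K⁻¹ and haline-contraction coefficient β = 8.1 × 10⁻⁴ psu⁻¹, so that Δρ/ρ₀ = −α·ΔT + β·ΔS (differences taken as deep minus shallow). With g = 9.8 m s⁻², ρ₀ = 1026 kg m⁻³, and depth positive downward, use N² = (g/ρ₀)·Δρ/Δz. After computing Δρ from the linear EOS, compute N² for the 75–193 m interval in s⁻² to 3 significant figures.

4.87 × 10⁻⁵ s⁻²

ΔT = +1.6 K, ΔS = +1.00 psu (deep − shallow).
Δρ/ρ₀ = −αΔT + βΔS = -2.24 × 10⁻⁴ + 8.10 × 10⁻⁴ = 5.86 × 10⁻⁴, so Δρ ≈ 0.6012 kg m⁻³.
N² = (g/ρ₀)·Δρ/Δz = g·(Δρ/ρ₀)/Δz = 9.8 × 5.86 × 10⁻⁴ / 118 = 4.8668 × 10⁻⁵ s⁻² ≈ 4.87 × 10⁻⁵ s⁻².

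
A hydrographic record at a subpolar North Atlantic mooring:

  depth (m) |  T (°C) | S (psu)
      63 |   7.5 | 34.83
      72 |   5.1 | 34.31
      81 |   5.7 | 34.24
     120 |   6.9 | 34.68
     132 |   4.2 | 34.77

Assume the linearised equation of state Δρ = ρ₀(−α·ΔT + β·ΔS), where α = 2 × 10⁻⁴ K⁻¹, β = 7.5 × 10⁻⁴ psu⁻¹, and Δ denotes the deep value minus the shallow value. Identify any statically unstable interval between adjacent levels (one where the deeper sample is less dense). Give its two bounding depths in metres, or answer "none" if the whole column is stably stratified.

Evaluate Δρ/ρ₀ = −αΔT + βΔS across each adjacent pair:
  63–72 m: −αΔT+βΔS = −(2 × 10⁻⁴)(-2.4)+(7.5 × 10⁻⁴)(-0.52) = 9.0 × 10⁻⁵ → stable
  72–81 m: −αΔT+βΔS = −(2 × 10⁻⁴)(+0.6)+(7.5 × 10⁻⁴)(-0.07) = -1.7 × 10⁻⁴ → UNSTABLE
  81–120 m: −αΔT+βΔS = −(2 × 10⁻⁴)(+1.2)+(7.5 × 10⁻⁴)(+0.44) = 9.0 × 10⁻⁵ → stable
  120–132 m: −αΔT+βΔS = −(2 × 10⁻⁴)(-2.7)+(7.5 × 10⁻⁴)(+0.09) = 6.1 × 10⁻⁴ → stable
The 72–81 m interval has Δρ < 0: lighter water underlies denser water.

72–81 m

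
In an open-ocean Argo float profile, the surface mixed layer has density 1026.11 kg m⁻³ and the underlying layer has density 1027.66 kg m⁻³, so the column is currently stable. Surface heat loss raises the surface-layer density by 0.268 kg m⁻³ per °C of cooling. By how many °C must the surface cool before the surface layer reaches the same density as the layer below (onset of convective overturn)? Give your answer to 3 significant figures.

Density deficit of the surface layer: 1027.66 − 1026.11 = 1.55 kg m⁻³.
Required change = 1.55 / 0.268 = 5.78 °C.

5.78 °C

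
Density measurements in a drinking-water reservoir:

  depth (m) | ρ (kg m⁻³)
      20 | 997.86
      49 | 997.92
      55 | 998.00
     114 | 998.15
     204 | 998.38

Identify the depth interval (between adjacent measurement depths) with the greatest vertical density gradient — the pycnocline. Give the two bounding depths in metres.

Compute the density gradient over each adjacent pair:
  20–49 m: Δρ/Δz = 0.06/29 = 2.1 × 10⁻³ kg m⁻⁴
  49–55 m: Δρ/Δz = 0.08/6 = 0.013 kg m⁻⁴
  55–114 m: Δρ/Δz = 0.15/59 = 2.5 × 10⁻³ kg m⁻⁴
  114–204 m: Δρ/Δz = 0.23/90 = 2.6 × 10⁻³ kg m⁻⁴
The largest gradient is in the 49–55 m interval — the pycnocline.

49–55 m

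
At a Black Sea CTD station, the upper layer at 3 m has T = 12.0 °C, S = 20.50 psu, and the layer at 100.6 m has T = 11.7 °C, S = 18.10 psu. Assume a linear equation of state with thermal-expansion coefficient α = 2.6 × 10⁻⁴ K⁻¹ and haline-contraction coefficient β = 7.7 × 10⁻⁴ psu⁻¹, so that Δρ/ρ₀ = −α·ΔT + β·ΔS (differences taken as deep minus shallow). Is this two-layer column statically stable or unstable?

ΔT = 11.7 − 12.0 = -0.3 K and ΔS = 18.10 − 20.50 = -2.40 psu (deep − shallow).
−αΔT = 7.80 × 10⁻⁵; βΔS = -1.848 × 10⁻³; sum Δρ/ρ₀ = -1.77 × 10⁻³.
Δρ/ρ₀ < 0, so Δρ < 0: deeper water is lighter → statically unstable; the column would overturn.

unstable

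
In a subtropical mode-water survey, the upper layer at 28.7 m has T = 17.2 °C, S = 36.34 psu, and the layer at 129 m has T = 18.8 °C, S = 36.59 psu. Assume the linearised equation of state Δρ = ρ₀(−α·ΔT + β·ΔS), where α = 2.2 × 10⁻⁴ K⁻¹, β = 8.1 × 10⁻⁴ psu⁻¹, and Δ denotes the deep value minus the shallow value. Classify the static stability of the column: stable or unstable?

ΔT = 18.8 − 17.2 = +1.6 K and ΔS = 36.59 − 36.34 = +0.25 psu (deep − shallow).
−αΔT = -3.52 × 10⁻⁴; βΔS = 2.025 × 10⁻⁴; sum Δρ/ρ₀ = -1.495 × 10⁻⁴.
Δρ/ρ₀ < 0, so Δρ < 0: deeper water is lighter → statically unstable; the column would overturn.

unstable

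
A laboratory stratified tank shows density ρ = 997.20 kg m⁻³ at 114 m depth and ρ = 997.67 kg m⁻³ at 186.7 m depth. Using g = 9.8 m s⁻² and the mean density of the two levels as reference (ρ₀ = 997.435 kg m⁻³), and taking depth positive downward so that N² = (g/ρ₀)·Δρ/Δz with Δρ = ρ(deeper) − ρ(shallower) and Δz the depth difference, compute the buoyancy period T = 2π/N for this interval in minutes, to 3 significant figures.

13.1 min

Δρ = 997.67 − 997.20 = 0.47 kg m⁻³ over Δz = 186.7 − 114 = 72.7 m.
N² = (9.8/997.435) × (0.47/72.7) = 6.3519 × 10⁻⁵ s⁻².
N = √(6.3519 × 10⁻⁵) = 7.9699 × 10⁻³ rad s⁻¹, so T = 2π/N = 788.36 s = 13.139 min ≈ 13.1 min.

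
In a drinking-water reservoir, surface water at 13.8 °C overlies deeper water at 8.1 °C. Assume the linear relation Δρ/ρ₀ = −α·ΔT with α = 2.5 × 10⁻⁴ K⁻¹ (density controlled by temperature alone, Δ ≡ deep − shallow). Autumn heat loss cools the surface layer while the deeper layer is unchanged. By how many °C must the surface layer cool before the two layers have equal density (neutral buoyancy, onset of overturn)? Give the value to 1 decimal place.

5.7 °C

With temperature the only control, equal density requires T_surf′ = T_deep.
T_surf′ = 8.1 °C.
Cooling required: 13.8 − 8.1 = 5.7 °C.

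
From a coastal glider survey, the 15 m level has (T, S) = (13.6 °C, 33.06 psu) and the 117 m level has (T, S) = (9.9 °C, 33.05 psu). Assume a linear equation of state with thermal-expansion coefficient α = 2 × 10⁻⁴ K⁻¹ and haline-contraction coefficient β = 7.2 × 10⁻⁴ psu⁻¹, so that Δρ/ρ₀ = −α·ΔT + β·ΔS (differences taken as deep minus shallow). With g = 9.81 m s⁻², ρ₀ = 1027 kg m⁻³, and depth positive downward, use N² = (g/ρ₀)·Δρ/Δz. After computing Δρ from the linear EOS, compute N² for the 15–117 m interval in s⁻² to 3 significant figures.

ΔT = -3.7 K, ΔS = -0.01 psu (deep − shallow).
Δρ/ρ₀ = −αΔT + βΔS = 7.40 × 10⁻⁴ − 7.20 × 10⁻⁶ = 7.328 × 10⁻⁴, so Δρ ≈ 0.7526 kg m⁻³.
N² = (g/ρ₀)·Δρ/Δz = g·(Δρ/ρ₀)/Δz = 9.81 × 7.328 × 10⁻⁴ / 102 = 7.0478 × 10⁻⁵ s⁻² ≈ 7.05 × 10⁻⁵ s⁻².

7.05 × 10⁻⁵ s⁻²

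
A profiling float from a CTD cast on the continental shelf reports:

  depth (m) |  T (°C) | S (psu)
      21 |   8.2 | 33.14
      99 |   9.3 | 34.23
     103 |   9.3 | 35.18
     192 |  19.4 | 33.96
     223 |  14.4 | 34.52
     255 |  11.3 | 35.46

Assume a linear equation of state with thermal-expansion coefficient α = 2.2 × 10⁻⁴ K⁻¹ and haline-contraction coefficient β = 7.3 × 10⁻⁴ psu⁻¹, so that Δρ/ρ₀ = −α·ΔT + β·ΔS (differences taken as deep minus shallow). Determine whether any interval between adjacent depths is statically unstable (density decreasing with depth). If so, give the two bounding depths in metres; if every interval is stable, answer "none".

Evaluate Δρ/ρ₀ = −αΔT + βΔS across each adjacent pair:
  21–99 m: −αΔT+βΔS = −(2.2 × 10⁻⁴)(+1.1)+(7.3 × 10⁻⁴)(+1.09) = 5.5 × 10⁻⁴ → stable
  99–103 m: −αΔT+βΔS = −(2.2 × 10⁻⁴)(+0.0)+(7.3 × 10⁻⁴)(+0.95) = 6.9 × 10⁻⁴ → stable
  103–192 m: −αΔT+βΔS = −(2.2 × 10⁻⁴)(+10.1)+(7.3 × 10⁻⁴)(-1.22) = -3.1 × 10⁻³ → UNSTABLE
  192–223 m: −αΔT+βΔS = −(2.2 × 10⁻⁴)(-5.0)+(7.3 × 10⁻⁴)(+0.56) = 1.5 × 10⁻³ → stable
  223–255 m: −αΔT+βΔS = −(2.2 × 10⁻⁴)(-3.1)+(7.3 × 10⁻⁴)(+0.94) = 1.4 × 10⁻³ → stable
The 103–192 m interval has Δρ < 0: lighter water underlies denser water.

103–192 m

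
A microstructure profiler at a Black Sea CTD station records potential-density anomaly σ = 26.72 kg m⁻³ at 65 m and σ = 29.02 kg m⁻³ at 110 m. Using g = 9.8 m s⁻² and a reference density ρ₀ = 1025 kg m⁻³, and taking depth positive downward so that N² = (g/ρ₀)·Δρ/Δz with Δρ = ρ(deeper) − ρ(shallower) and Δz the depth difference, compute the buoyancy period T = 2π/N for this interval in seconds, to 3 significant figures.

284 s

Δρ = 1029.02 − 1026.72 = 2.30 kg m⁻³ over Δz = 110 − 65 = 45 m.
N² = (9.8/1025) × (2.30/45) = 4.8867 × 10⁻⁴ s⁻².
N = √(4.8867 × 10⁻⁴) = 0.022106 rad s⁻¹, so T = 2π/N = 284.23 s ≈ 284 s.
A positive N² confirms static stability across the interval.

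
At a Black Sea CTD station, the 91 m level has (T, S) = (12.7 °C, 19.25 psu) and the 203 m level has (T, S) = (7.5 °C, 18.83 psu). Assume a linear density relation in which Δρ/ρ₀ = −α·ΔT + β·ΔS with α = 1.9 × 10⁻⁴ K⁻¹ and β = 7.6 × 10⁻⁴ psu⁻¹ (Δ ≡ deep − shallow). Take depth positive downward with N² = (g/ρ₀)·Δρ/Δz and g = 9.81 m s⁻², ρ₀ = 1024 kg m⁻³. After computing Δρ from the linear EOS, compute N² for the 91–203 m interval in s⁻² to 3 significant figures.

5.86 × 10⁻⁵ s⁻²

ΔT = -5.2 K, ΔS = -0.42 psu (deep − shallow).
Δρ/ρ₀ = −αΔT + βΔS = 9.88 × 10⁻⁴ − 3.192 × 10⁻⁴ = 6.688 × 10⁻⁴, so Δρ ≈ 0.6849 kg m⁻³.
N² = (g/ρ₀)·Δρ/Δz = g·(Δρ/ρ₀)/Δz = 9.81 × 6.688 × 10⁻⁴ / 112 = 5.8580 × 10⁻⁵ s⁻² ≈ 5.86 × 10⁻⁵ s⁻².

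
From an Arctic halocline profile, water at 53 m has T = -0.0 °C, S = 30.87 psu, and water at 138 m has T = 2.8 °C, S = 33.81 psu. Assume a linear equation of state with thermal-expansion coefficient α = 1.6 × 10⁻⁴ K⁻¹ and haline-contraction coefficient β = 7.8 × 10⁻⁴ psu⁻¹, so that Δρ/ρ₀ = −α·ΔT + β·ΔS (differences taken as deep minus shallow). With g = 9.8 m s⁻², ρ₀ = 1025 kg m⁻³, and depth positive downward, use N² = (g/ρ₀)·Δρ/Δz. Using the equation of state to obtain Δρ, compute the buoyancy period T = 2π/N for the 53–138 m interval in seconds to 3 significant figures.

ΔT = +2.8 K, ΔS = +2.94 psu (deep − shallow).
Δρ/ρ₀ = −αΔT + βΔS = -4.48 × 10⁻⁴ + 2.2932 × 10⁻³ = 1.8452 × 10⁻³, so Δρ ≈ 1.891 kg m⁻³.
N² = (g/ρ₀)·Δρ/Δz = g·(Δρ/ρ₀)/Δz = 9.8 × 1.8452 × 10⁻³ / 85 = 2.1274 × 10⁻⁴ s⁻².
N = √(2.1274 × 10⁻⁴) = 0.014586 rad s⁻¹ → T = 2π/N = 430.77 s ≈ 431 s.

431 s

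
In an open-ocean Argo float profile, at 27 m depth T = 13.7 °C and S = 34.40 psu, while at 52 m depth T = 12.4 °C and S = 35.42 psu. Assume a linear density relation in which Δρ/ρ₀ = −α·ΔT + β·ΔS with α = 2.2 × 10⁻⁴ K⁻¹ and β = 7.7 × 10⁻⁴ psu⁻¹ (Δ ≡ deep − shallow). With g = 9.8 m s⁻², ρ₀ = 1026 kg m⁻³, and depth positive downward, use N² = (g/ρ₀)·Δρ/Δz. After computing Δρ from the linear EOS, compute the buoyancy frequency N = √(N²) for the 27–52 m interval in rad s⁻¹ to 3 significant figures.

0.0205 rad s⁻¹

ΔT = -1.3 K, ΔS = +1.02 psu (deep − shallow).
Δρ/ρ₀ = −αΔT + βΔS = 2.86 × 10⁻⁴ + 7.854 × 10⁻⁴ = 1.0714 × 10⁻³, so Δρ ≈ 1.099 kg m⁻³.
N² = (g/ρ₀)·Δρ/Δz = g·(Δρ/ρ₀)/Δz = 9.8 × 1.0714 × 10⁻³ / 25 = 4.1999 × 10⁻⁴ s⁻².
N = √(4.1999 × 10⁻⁴) = 0.020494 rad s⁻¹ ≈ 0.0205 rad s⁻¹.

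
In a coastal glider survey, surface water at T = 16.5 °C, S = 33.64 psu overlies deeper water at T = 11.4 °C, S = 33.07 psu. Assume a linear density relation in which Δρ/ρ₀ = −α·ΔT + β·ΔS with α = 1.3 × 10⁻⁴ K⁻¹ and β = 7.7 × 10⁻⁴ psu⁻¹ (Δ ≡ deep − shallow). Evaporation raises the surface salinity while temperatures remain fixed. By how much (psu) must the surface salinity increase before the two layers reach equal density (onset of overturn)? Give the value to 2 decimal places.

0.29 psu

Neutral buoyancy requires −α(T_deep − T_surf) + β(S_deep − S_surf′) = 0.
S_surf′ = S_deep − (α/β)·ΔT = 33.07 − (1.3 × 10⁻⁴/7.7 × 10⁻⁴)·(-5.1) = 33.9310 psu.
Increase required: 33.9310 − 33.64 = 0.2910 psu.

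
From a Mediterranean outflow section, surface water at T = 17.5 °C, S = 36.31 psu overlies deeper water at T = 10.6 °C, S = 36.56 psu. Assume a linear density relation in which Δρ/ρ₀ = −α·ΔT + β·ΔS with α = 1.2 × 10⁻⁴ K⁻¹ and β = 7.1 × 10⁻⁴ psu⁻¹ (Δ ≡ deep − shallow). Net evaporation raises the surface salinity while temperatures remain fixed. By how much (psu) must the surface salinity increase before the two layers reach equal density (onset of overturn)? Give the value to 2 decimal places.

1.42 psu

Neutral buoyancy requires −α(T_deep − T_surf) + β(S_deep − S_surf′) = 0.
S_surf′ = S_deep − (α/β)·ΔT = 36.56 − (1.2 × 10⁻⁴/7.1 × 10⁻⁴)·(-6.9) = 37.7262 psu.
Increase required: 37.7262 − 36.31 = 1.4162 psu.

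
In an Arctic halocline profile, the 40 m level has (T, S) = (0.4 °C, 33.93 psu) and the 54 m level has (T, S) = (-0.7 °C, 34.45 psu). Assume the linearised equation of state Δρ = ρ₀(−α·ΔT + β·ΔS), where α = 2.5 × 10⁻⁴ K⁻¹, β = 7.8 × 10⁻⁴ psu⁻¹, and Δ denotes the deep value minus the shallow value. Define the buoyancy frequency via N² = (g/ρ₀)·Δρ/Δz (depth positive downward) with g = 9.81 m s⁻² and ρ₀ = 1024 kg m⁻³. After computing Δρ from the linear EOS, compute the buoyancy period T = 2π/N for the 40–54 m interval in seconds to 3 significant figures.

288 s

ΔT = -1.1 K, ΔS = +0.52 psu (deep − shallow).
Δρ/ρ₀ = −αΔT + βΔS = 2.75 × 10⁻⁴ + 4.056 × 10⁻⁴ = 6.806 × 10⁻⁴, so Δρ ≈ 0.6969 kg m⁻³.
N² = (g/ρ₀)·Δρ/Δz = g·(Δρ/ρ₀)/Δz = 9.81 × 6.806 × 10⁻⁴ / 14 = 4.7691 × 10⁻⁴ s⁻².
N = √(4.7691 × 10⁻⁴) = 0.021838 rad s⁻¹ → T = 2π/N = 287.72 s ≈ 288 s.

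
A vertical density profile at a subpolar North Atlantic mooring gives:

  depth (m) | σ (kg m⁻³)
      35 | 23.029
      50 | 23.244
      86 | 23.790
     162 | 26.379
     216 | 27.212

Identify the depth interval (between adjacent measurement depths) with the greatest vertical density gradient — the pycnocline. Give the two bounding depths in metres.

Compute the density gradient over each adjacent pair:
  35–50 m: Δρ/Δz = 0.215/15 = 0.014 kg m⁻⁴
  50–86 m: Δρ/Δz = 0.546/36 = 0.015 kg m⁻⁴
  86–162 m: Δρ/Δz = 2.589/76 = 0.034 kg m⁻⁴
  162–216 m: Δρ/Δz = 0.833/54 = 0.015 kg m⁻⁴
The largest gradient is in the 86–162 m interval — the pycnocline.

86–162 m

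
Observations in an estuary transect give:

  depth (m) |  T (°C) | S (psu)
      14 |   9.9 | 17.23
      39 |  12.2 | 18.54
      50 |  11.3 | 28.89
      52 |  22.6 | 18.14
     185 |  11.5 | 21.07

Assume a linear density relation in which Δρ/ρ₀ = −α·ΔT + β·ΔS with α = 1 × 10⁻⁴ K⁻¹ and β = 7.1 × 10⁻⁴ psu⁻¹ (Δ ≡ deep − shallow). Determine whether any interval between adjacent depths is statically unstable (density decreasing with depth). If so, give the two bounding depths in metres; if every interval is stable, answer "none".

Evaluate Δρ/ρ₀ = −αΔT + βΔS across each adjacent pair:
  14–39 m: −αΔT+βΔS = −(1 × 10⁻⁴)(+2.3)+(7.1 × 10⁻⁴)(+1.31) = 7.0 × 10⁻⁴ → stable
  39–50 m: −αΔT+βΔS = −(1 × 10⁻⁴)(-0.9)+(7.1 × 10⁻⁴)(+10.35) = 7.4 × 10⁻³ → stable
  50–52 m: −αΔT+βΔS = −(1 × 10⁻⁴)(+11.3)+(7.1 × 10⁻⁴)(-10.75) = -8.8 × 10⁻³ → UNSTABLE
  52–185 m: −αΔT+βΔS = −(1 × 10⁻⁴)(-11.1)+(7.1 × 10⁻⁴)(+2.93) = 3.2 × 10⁻³ → stable
The 50–52 m interval has Δρ < 0: lighter water underlies denser water.

50–52 m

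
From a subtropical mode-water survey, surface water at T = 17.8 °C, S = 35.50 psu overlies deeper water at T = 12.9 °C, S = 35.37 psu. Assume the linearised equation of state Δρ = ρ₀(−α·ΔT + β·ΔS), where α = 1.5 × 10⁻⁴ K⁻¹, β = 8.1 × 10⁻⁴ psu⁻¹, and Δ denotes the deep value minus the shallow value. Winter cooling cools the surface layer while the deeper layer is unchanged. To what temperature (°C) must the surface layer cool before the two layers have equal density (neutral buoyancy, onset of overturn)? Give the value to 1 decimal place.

Neutral buoyancy requires Δρ = 0, i.e. −α(T_deep − T_surf′) + β(S_deep − S_surf) = 0.
T_surf′ = T_deep − (β/α)·ΔS = 12.9 − (8.1 × 10⁻⁴/1.5 × 10⁻⁴)·(-0.13) = 13.602 °C.
Cooling required: 17.8 − (13.602) = 4.198 °C.

13.6 °C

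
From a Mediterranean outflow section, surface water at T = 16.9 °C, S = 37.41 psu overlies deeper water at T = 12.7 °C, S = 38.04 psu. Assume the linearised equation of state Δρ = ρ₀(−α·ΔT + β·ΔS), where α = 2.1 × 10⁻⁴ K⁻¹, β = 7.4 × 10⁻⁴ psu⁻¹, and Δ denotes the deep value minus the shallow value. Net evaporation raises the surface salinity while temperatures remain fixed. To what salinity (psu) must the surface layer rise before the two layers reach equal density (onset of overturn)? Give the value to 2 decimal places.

Neutral buoyancy requires −α(T_deep − T_surf) + β(S_deep − S_surf′) = 0.
S_surf′ = S_deep − (α/β)·ΔT = 38.04 − (2.1 × 10⁻⁴/7.4 × 10⁻⁴)·(-4.2) = 39.2319 psu.
Increase required: 39.2319 − 37.41 = 1.8219 psu.

39.23 psu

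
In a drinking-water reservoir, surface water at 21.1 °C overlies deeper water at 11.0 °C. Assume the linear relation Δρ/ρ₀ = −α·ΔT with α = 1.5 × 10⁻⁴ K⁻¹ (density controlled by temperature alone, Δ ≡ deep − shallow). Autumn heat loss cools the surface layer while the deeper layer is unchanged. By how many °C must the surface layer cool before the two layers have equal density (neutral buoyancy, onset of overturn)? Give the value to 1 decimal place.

With temperature the only control, equal density requires T_surf′ = T_deep.
T_surf′ = 11.0 °C.
Cooling required: 21.1 − 11.0 = 10.1 °C.

10.1 °C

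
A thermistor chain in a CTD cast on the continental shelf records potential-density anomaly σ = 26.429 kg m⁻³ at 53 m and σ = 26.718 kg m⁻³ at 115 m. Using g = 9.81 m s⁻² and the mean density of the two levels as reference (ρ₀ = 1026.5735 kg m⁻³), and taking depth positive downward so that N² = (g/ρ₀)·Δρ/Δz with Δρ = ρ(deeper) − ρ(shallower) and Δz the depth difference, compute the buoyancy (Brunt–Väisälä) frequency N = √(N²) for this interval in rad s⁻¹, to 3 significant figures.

Δρ = 1026.718 − 1026.429 = 0.289 kg m⁻³ over Δz = 115 − 53 = 62 m.
N² = (9.81/1026.5735) × (0.289/62) = 4.4544 × 10⁻⁵ s⁻².
N = √(4.4544 × 10⁻⁵) = 6.6741 × 10⁻³ rad s⁻¹ ≈ 6.67 × 10⁻³ rad s⁻¹.

6.67 × 10⁻³ rad s⁻¹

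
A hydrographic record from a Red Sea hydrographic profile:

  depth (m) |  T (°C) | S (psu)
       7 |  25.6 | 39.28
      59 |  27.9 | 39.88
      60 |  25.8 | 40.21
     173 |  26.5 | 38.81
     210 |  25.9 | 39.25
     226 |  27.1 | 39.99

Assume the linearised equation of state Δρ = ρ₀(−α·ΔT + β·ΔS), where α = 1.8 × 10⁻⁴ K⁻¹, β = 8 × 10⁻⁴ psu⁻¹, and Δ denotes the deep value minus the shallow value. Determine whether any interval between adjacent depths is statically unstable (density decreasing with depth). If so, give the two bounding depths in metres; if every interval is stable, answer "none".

60–173 m

Evaluate Δρ/ρ₀ = −αΔT + βΔS across each adjacent pair:
  7–59 m: −αΔT+βΔS = −(1.8 × 10⁻⁴)(+2.3)+(8 × 10⁻⁴)(+0.60) = 6.6 × 10⁻⁵ → stable
  59–60 m: −αΔT+βΔS = −(1.8 × 10⁻⁴)(-2.1)+(8 × 10⁻⁴)(+0.33) = 6.4 × 10⁻⁴ → stable
  60–173 m: −αΔT+βΔS = −(1.8 × 10⁻⁴)(+0.7)+(8 × 10⁻⁴)(-1.40) = -1.2 × 10⁻³ → UNSTABLE
  173–210 m: −αΔT+βΔS = −(1.8 × 10⁻⁴)(-0.6)+(8 × 10⁻⁴)(+0.44) = 4.6 × 10⁻⁴ → stable
  210–226 m: −αΔT+βΔS = −(1.8 × 10⁻⁴)(+1.2)+(8 × 10⁻⁴)(+0.74) = 3.8 × 10⁻⁴ → stable
The 60–173 m interval has Δρ < 0: lighter water underlies denser water.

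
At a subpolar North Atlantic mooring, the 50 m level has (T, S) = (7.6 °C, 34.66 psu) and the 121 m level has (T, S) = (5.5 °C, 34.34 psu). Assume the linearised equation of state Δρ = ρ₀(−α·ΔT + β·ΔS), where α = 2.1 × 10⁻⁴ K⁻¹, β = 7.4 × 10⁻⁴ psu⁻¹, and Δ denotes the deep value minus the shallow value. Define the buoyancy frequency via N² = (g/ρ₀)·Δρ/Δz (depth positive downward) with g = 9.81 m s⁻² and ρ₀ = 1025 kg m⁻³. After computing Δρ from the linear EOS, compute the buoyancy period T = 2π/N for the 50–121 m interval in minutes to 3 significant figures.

ΔT = -2.1 K, ΔS = -0.32 psu (deep − shallow).
Δρ/ρ₀ = −αΔT + βΔS = 4.41 × 10⁻⁴ − 2.368 × 10⁻⁴ = 2.042 × 10⁻⁴, so Δρ ≈ 0.2093 kg m⁻³.
N² = (g/ρ₀)·Δρ/Δz = g·(Δρ/ρ₀)/Δz = 9.81 × 2.042 × 10⁻⁴ / 71 = 2.8214 × 10⁻⁵ s⁻².
N = √(2.8214 × 10⁻⁵) = 5.3117 × 10⁻³ rad s⁻¹ → T = 2π/N = 1.1829 × 10³ s = 19.715 min ≈ 19.7 min.

19.7 min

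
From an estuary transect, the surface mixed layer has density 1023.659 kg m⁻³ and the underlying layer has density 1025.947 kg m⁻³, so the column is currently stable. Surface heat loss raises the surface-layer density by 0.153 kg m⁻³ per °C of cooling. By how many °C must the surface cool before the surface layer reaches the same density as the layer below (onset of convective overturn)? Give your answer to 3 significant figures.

15.0 °C

Density deficit of the surface layer: 1025.947 − 1023.659 = 2.288 kg m⁻³.
Required change = 2.288 / 0.153 = 15.0 °C.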